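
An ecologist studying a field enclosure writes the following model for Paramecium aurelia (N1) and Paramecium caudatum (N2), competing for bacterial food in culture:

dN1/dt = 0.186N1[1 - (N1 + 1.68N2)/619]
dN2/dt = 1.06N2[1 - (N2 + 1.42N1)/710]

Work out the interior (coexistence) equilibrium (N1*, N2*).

N1* ≈ 414, N2* ≈ 122

Setting both brackets to zero gives the nullclines N1 + 1.68N2 = 619 and 1.42N1 + N2 = 710.
Substituting N2 = 710 - 1.42N1 into the first: N1(1 - 1.68·1.42) = 619 - 1.68·710.
So N1* = -574/-1.39 = 414, and then N2* = 710 - 1.42·414 = 122.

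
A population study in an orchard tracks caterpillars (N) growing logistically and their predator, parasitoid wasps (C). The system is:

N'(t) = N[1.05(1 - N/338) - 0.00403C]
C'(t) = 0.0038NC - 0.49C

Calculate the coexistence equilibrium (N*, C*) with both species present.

N* ≈ 129, C* ≈ 161

From dC/dt = 0 with C > 0: 0.0038N* = 0.49, so N* = 129.
Substitute into dN/dt = 0: 1.05(1 - 129/338) = 0.00403C*.
The bracket is 0.618, giving C* = 0.649/0.00403 = 161.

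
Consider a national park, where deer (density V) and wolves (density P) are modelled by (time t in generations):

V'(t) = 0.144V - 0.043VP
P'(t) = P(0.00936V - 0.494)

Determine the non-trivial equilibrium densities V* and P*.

V* ≈ 52.8, P* ≈ 3.35

Set dP/dt = 0 with P > 0: 0.00936V - 0.494 = 0, so V* = 0.494/0.00936 = 52.8.
Set dV/dt = 0 with V > 0: 0.144 - 0.043P = 0, so P* = 0.144/0.043 = 3.35.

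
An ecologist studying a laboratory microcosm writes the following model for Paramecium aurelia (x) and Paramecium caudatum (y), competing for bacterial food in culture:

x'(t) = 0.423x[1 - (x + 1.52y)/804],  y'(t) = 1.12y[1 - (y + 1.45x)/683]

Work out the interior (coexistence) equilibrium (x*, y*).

x* ≈ 194, y* ≈ 401

Setting both brackets to zero gives the nullclines x + 1.52y = 804 and 1.45x + y = 683.
Substituting y = 683 - 1.45x into the first: x(1 - 1.52·1.45) = 804 - 1.52·683.
So x* = -234/-1.2 = 194, and then y* = 683 - 1.45·194 = 401.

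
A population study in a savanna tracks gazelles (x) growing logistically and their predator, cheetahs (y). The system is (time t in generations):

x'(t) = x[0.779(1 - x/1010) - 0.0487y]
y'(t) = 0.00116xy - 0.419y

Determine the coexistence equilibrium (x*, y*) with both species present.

From dy/dt = 0 with y > 0: 0.00116x* = 0.419, so x* = 361.
Substitute into dx/dt = 0: 0.779(1 - 361/1010) = 0.0487y*.
The bracket is 0.642, giving y* = 0.5/0.0487 = 10.3.

x* ≈ 361, y* ≈ 10.3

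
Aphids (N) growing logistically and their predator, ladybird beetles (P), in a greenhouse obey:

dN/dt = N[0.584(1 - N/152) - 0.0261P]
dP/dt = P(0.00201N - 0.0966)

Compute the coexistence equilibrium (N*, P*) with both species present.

From dP/dt = 0 with P > 0: 0.00201N* = 0.0966, so N* = 48.1.
Substitute into dN/dt = 0: 0.584(1 - 48.1/152) = 0.0261P*.
The bracket is 0.684, giving P* = 0.399/0.0261 = 15.3.

N* ≈ 48.1, P* ≈ 15.3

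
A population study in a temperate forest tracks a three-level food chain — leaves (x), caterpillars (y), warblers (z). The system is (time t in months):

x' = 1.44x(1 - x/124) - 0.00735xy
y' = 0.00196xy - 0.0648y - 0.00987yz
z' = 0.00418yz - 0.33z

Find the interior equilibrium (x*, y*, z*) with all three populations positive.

x* ≈ 74, y* ≈ 78.9, z* ≈ 8.14

From dz/dt = 0: 0.00418y* = 0.33, so y* = 78.9.
From dx/dt = 0: 1.44(1 - x*/124) = 0.00735·78.9, giving x* = 124·(1 - 0.403) = 74.
From dy/dt = 0: 0.00196·74 - 0.0648 = 0.00987z*, so z* = 0.0803/0.00987 = 8.14.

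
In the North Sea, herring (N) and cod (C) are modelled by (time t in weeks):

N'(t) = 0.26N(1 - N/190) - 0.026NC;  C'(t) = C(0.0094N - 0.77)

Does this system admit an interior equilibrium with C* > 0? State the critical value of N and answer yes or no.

The predator equation gives dC/dt > 0 only when N > 0.77/0.0094 = 81.9.
Without the predator, N → K = 190. Since 190 > 81.9, the predator can invade and persist.

Threshold N = 81.9; K > 81.9, so yes, the predator persists.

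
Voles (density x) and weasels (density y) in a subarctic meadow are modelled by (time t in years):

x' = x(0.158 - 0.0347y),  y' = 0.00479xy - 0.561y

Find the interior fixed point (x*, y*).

Set dy/dt = 0 with y > 0: 0.00479x - 0.561 = 0, so x* = 0.561/0.00479 = 117.
Set dx/dt = 0 with x > 0: 0.158 - 0.0347y = 0, so y* = 0.158/0.0347 = 4.55.

x* ≈ 117, y* ≈ 4.55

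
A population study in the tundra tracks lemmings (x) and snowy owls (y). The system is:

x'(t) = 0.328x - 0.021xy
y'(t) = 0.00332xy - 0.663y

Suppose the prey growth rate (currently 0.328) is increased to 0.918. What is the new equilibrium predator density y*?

y* ≈ 43.7

At the interior fixed point, setting dx/dt = 0 with x > 0 fixes y* = (prey growth rate)/(xy coefficient) — independent of the other coefficients.
With the change, y* = 0.918/0.021 = 43.7; it rises from 15.6.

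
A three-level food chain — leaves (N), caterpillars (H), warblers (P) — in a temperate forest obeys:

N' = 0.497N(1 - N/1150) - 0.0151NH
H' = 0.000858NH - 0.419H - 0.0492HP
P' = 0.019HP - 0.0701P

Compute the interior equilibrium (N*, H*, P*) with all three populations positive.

From dP/dt = 0: 0.019H* = 0.0701, so H* = 3.69.
From dN/dt = 0: 0.497(1 - N*/1150) = 0.0151·3.69, giving N* = 1150·(1 - 0.112) = 1020.
From dH/dt = 0: 0.000858·1020 - 0.419 = 0.0492P*, so P* = 0.457/0.0492 = 9.29.

N* ≈ 1020, H* ≈ 3.69, P* ≈ 9.29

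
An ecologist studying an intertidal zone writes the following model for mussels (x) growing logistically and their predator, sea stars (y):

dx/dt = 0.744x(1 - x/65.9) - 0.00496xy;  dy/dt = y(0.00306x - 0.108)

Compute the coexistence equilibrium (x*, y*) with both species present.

From dy/dt = 0 with y > 0: 0.00306x* = 0.108, so x* = 35.3.
Substitute into dx/dt = 0: 0.744(1 - 35.3/65.9) = 0.00496y*.
The bracket is 0.464, giving y* = 0.346/0.00496 = 69.7.

x* ≈ 35.3, y* ≈ 69.7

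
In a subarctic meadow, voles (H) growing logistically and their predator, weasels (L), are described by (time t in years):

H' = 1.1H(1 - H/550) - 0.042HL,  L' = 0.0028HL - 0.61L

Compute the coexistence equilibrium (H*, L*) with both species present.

H* ≈ 218, L* ≈ 15.8

From dL/dt = 0 with L > 0: 0.0028H* = 0.61, so H* = 218.
Substitute into dH/dt = 0: 1.1(1 - 218/550) = 0.042L*.
The bracket is 0.604, giving L* = 0.664/0.042 = 15.8.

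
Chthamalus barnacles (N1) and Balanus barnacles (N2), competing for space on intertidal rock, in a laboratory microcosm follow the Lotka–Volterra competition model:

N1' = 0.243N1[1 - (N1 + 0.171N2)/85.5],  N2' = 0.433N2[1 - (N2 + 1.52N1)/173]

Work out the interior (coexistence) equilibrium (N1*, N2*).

Setting both brackets to zero gives the nullclines N1 + 0.171N2 = 85.5 and 1.52N1 + N2 = 173.
Substituting N2 = 173 - 1.52N1 into the first: N1(1 - 0.171·1.52) = 85.5 - 0.171·173.
So N1* = 55.9/0.74 = 75.6, and then N2* = 173 - 1.52·75.6 = 58.2.

N1* ≈ 75.6, N2* ≈ 58.2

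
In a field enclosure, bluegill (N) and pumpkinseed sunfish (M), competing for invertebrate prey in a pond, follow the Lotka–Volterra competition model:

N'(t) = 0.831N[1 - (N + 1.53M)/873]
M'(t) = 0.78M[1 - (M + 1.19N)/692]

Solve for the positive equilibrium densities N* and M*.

N* ≈ 226, M* ≈ 423

Setting both brackets to zero gives the nullclines N + 1.53M = 873 and 1.19N + M = 692.
Substituting M = 692 - 1.19N into the first: N(1 - 1.53·1.19) = 873 - 1.53·692.
So N* = -186/-0.821 = 226, and then M* = 692 - 1.19·226 = 423.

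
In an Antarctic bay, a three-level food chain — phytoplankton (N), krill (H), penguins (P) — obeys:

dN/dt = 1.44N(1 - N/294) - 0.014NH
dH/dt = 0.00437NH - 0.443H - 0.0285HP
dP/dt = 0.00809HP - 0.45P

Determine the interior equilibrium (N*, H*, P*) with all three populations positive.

From dP/dt = 0: 0.00809H* = 0.45, so H* = 55.6.
From dN/dt = 0: 1.44(1 - N*/294) = 0.014·55.6, giving N* = 294·(1 - 0.541) = 135.
From dH/dt = 0: 0.00437·135 - 0.443 = 0.0285P*, so P* = 0.147/0.0285 = 5.16.

N* ≈ 135, H* ≈ 55.6, P* ≈ 5.16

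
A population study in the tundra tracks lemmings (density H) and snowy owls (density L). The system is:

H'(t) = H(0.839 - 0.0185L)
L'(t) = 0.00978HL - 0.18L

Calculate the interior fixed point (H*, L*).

Set dL/dt = 0 with L > 0: 0.00978H - 0.18 = 0, so H* = 0.18/0.00978 = 18.4.
Set dH/dt = 0 with H > 0: 0.839 - 0.0185L = 0, so L* = 0.839/0.0185 = 45.4.

H* ≈ 18.4, L* ≈ 45.4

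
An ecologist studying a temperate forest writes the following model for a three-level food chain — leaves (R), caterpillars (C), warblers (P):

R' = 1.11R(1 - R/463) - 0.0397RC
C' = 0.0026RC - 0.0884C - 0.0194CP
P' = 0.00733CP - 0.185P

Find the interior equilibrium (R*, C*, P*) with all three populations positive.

R* ≈ 45.1, C* ≈ 25.2, P* ≈ 1.48

From dP/dt = 0: 0.00733C* = 0.185, so C* = 25.2.
From dR/dt = 0: 1.11(1 - R*/463) = 0.0397·25.2, giving R* = 463·(1 - 0.903) = 45.1.
From dC/dt = 0: 0.0026·45.1 - 0.0884 = 0.0194P*, so P* = 0.0288/0.0194 = 1.48.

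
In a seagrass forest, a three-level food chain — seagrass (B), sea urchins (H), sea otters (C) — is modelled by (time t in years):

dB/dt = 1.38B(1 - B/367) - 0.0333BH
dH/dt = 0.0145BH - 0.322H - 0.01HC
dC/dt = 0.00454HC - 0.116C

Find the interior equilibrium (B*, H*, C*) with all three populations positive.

From dC/dt = 0: 0.00454H* = 0.116, so H* = 25.6.
From dB/dt = 0: 1.38(1 - B*/367) = 0.0333·25.6, giving B* = 367·(1 - 0.617) = 141.
From dH/dt = 0: 0.0145·141 - 0.322 = 0.01C*, so C* = 1.72/0.01 = 172.

B* ≈ 141, H* ≈ 25.6, C* ≈ 172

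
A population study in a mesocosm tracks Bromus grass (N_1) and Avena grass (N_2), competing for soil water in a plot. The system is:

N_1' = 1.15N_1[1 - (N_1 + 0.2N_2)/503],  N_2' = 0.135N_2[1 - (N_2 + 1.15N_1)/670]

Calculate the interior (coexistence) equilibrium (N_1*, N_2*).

Setting both brackets to zero gives the nullclines N_1 + 0.2N_2 = 503 and 1.15N_1 + N_2 = 670.
Substituting N_2 = 670 - 1.15N_1 into the first: N_1(1 - 0.2·1.15) = 503 - 0.2·670.
So N_1* = 369/0.77 = 479, and then N_2* = 670 - 1.15·479 = 119.

N_1* ≈ 479, N_2* ≈ 119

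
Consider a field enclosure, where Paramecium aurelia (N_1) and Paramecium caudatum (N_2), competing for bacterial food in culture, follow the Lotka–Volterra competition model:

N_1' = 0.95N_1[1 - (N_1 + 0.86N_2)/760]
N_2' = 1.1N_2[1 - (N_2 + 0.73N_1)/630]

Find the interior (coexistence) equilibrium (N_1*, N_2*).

N_1* ≈ 586, N_2* ≈ 202

Setting both brackets to zero gives the nullclines N_1 + 0.86N_2 = 760 and 0.73N_1 + N_2 = 630.
Substituting N_2 = 630 - 0.73N_1 into the first: N_1(1 - 0.86·0.73) = 760 - 0.86·630.
So N_1* = 218/0.372 = 586, and then N_2* = 630 - 0.73·586 = 202.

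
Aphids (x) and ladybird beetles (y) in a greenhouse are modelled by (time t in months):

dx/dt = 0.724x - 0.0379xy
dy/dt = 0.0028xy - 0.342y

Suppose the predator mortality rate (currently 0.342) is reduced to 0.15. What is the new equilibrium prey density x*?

At the interior fixed point, setting dy/dt = 0 with y > 0 fixes x* = (predator death rate)/(xy coefficient) — independent of the other coefficients.
With the change, x* = 0.15/0.0028 = 53.6; it falls from 122.

x* ≈ 53.6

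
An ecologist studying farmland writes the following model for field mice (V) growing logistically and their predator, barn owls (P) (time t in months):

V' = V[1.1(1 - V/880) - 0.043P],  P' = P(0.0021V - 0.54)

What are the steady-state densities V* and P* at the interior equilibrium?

V* ≈ 257, P* ≈ 18.1

From dP/dt = 0 with P > 0: 0.0021V* = 0.54, so V* = 257.
Substitute into dV/dt = 0: 1.1(1 - 257/880) = 0.043P*.
The bracket is 0.708, giving P* = 0.779/0.043 = 18.1.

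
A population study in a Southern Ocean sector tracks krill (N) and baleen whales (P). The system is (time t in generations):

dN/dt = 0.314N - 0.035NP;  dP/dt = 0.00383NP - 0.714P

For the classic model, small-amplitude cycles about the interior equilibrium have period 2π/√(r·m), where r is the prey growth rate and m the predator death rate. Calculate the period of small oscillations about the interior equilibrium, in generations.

Here r = 0.314 and m = 0.714, so r·m = 0.224.
ω = √0.224 = 0.473 per generation, hence T = 2π/ω ≈ 13.3 generations.

T ≈ 13.3 generations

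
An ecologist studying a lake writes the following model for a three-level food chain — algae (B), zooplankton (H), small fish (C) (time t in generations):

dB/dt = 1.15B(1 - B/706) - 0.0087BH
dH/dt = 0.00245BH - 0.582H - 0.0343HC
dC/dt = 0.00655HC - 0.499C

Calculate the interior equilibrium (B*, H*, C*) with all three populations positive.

B* ≈ 299, H* ≈ 76.2, C* ≈ 4.4

From dC/dt = 0: 0.00655H* = 0.499, so H* = 76.2.
From dB/dt = 0: 1.15(1 - B*/706) = 0.0087·76.2, giving B* = 706·(1 - 0.576) = 299.
From dH/dt = 0: 0.00245·299 - 0.582 = 0.0343C*, so C* = 0.151/0.0343 = 4.4.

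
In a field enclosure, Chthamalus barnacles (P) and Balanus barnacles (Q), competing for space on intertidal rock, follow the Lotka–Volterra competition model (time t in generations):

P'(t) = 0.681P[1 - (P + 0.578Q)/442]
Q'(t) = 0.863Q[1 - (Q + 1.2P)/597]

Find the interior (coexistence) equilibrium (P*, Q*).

Setting both brackets to zero gives the nullclines P + 0.578Q = 442 and 1.2P + Q = 597.
Substituting Q = 597 - 1.2P into the first: P(1 - 0.578·1.2) = 442 - 0.578·597.
So P* = 96.9/0.306 = 316, and then Q* = 597 - 1.2·316 = 217.

P* ≈ 316, Q* ≈ 217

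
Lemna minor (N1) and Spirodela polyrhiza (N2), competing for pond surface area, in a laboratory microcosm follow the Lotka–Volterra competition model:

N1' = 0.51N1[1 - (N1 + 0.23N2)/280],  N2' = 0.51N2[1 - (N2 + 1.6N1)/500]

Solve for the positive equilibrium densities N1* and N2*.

N1* ≈ 261, N2* ≈ 82.3

Setting both brackets to zero gives the nullclines N1 + 0.23N2 = 280 and 1.6N1 + N2 = 500.
Substituting N2 = 500 - 1.6N1 into the first: N1(1 - 0.23·1.6) = 280 - 0.23·500.
So N1* = 165/0.632 = 261, and then N2* = 500 - 1.6·261 = 82.3.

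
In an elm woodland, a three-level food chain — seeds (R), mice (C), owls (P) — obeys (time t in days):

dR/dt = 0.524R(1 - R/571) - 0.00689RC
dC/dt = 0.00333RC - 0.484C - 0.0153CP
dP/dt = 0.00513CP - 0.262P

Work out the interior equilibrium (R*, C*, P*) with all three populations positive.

From dP/dt = 0: 0.00513C* = 0.262, so C* = 51.1.
From dR/dt = 0: 0.524(1 - R*/571) = 0.00689·51.1, giving R* = 571·(1 - 0.672) = 188.
From dC/dt = 0: 0.00333·188 - 0.484 = 0.0153P*, so P* = 0.141/0.0153 = 9.19.

R* ≈ 188, C* ≈ 51.1, P* ≈ 9.19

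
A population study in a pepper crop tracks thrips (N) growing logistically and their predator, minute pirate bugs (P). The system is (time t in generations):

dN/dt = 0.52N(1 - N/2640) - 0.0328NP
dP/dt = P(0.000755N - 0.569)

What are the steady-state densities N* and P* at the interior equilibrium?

From dP/dt = 0 with P > 0: 0.000755N* = 0.569, so N* = 754.
Substitute into dN/dt = 0: 0.52(1 - 754/2640) = 0.0328P*.
The bracket is 0.715, giving P* = 0.372/0.0328 = 11.3.

N* ≈ 754, P* ≈ 11.3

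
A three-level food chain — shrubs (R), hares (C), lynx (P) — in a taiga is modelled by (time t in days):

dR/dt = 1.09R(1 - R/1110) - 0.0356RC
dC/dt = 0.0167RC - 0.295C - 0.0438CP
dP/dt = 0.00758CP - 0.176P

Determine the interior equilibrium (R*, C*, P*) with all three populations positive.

R* ≈ 268, C* ≈ 23.2, P* ≈ 95.5

From dP/dt = 0: 0.00758C* = 0.176, so C* = 23.2.
From dR/dt = 0: 1.09(1 - R*/1110) = 0.0356·23.2, giving R* = 1110·(1 - 0.758) = 268.
From dC/dt = 0: 0.0167·268 - 0.295 = 0.0438P*, so P* = 4.18/0.0438 = 95.5.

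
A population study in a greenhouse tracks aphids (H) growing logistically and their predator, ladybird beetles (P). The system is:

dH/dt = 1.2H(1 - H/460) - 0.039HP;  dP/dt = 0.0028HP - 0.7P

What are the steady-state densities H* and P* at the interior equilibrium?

From dP/dt = 0 with P > 0: 0.0028H* = 0.7, so H* = 250.
Substitute into dH/dt = 0: 1.2(1 - 250/460) = 0.039P*.
The bracket is 0.457, giving P* = 0.548/0.039 = 14.

H* ≈ 250, P* ≈ 14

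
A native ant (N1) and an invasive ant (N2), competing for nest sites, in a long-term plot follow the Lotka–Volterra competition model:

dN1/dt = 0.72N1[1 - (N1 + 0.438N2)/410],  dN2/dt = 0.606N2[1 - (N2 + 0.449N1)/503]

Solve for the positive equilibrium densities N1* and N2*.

Setting both brackets to zero gives the nullclines N1 + 0.438N2 = 410 and 0.449N1 + N2 = 503.
Substituting N2 = 503 - 0.449N1 into the first: N1(1 - 0.438·0.449) = 410 - 0.438·503.
So N1* = 190/0.803 = 236, and then N2* = 503 - 0.449·236 = 397.

N1* ≈ 236, N2* ≈ 397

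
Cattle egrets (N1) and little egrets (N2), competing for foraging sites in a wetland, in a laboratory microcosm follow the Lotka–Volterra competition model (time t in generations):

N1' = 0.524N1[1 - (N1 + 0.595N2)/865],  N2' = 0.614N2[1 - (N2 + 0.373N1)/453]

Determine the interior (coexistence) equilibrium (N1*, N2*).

N1* ≈ 765, N2* ≈ 168

Setting both brackets to zero gives the nullclines N1 + 0.595N2 = 865 and 0.373N1 + N2 = 453.
Substituting N2 = 453 - 0.373N1 into the first: N1(1 - 0.595·0.373) = 865 - 0.595·453.
So N1* = 595/0.778 = 765, and then N2* = 453 - 0.373·765 = 168.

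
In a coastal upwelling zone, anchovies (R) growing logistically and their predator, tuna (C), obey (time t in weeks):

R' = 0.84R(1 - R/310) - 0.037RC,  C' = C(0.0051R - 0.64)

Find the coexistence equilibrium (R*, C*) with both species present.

R* ≈ 125, C* ≈ 13.5

From dC/dt = 0 with C > 0: 0.0051R* = 0.64, so R* = 125.
Substitute into dR/dt = 0: 0.84(1 - 125/310) = 0.037C*.
The bracket is 0.595, giving C* = 0.5/0.037 = 13.5.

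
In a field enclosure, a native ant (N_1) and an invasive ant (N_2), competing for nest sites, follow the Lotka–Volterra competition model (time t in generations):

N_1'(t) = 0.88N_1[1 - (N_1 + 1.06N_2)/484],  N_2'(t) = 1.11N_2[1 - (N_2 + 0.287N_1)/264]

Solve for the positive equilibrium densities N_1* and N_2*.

N_1* ≈ 293, N_2* ≈ 180

Setting both brackets to zero gives the nullclines N_1 + 1.06N_2 = 484 and 0.287N_1 + N_2 = 264.
Substituting N_2 = 264 - 0.287N_1 into the first: N_1(1 - 1.06·0.287) = 484 - 1.06·264.
So N_1* = 204/0.696 = 293, and then N_2* = 264 - 0.287·293 = 180.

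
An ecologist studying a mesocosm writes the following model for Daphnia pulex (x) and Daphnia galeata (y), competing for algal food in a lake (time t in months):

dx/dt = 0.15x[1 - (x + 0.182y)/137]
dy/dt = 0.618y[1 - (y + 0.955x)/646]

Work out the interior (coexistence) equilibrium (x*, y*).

x* ≈ 23.5, y* ≈ 624

Setting both brackets to zero gives the nullclines x + 0.182y = 137 and 0.955x + y = 646.
Substituting y = 646 - 0.955x into the first: x(1 - 0.182·0.955) = 137 - 0.182·646.
So x* = 19.4/0.826 = 23.5, and then y* = 646 - 0.955·23.5 = 624.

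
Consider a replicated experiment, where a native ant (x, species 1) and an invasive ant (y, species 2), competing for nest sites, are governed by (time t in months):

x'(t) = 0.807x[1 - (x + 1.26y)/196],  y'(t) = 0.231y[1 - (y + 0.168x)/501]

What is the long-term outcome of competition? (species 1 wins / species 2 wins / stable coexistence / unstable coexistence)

species 2 excludes species 1

Compare the nullcline intercepts: K1/α12 = 196/1.26 = 156 < K2 = 501; K2/α21 = 501/0.168 = 2980 > K1 = 196.
Since the inequalities point opposite ways, species 2 can invade but species 1 cannot.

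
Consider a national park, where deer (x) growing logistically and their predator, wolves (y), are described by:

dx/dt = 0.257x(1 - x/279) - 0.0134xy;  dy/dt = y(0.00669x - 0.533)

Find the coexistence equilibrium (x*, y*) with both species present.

From dy/dt = 0 with y > 0: 0.00669x* = 0.533, so x* = 79.7.
Substitute into dx/dt = 0: 0.257(1 - 79.7/279) = 0.0134y*.
The bracket is 0.714, giving y* = 0.184/0.0134 = 13.7.

x* ≈ 79.7, y* ≈ 13.7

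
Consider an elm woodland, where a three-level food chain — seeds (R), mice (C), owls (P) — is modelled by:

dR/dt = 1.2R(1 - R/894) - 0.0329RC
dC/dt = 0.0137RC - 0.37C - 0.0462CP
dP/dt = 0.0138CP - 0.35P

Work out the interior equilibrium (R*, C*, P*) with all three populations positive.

R* ≈ 272, C* ≈ 25.4, P* ≈ 72.8

From dP/dt = 0: 0.0138C* = 0.35, so C* = 25.4.
From dR/dt = 0: 1.2(1 - R*/894) = 0.0329·25.4, giving R* = 894·(1 - 0.695) = 272.
From dC/dt = 0: 0.0137·272 - 0.37 = 0.0462P*, so P* = 3.36/0.0462 = 72.8.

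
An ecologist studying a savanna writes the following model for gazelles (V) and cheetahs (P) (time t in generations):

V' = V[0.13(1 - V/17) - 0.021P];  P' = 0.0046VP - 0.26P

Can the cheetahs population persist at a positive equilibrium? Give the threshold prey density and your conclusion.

The predator equation gives dP/dt > 0 only when V > 0.26/0.0046 = 56.5.
Without the predator, V → K = 17. Since 17 < 56.5, the predator cannot invade.

Threshold V = 56.5; K < 56.5, so no, the predator goes extinct.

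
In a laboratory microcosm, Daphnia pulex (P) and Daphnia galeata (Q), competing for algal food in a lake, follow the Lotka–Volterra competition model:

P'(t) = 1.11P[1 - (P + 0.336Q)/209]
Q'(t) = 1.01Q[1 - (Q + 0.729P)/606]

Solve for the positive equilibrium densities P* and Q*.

Setting both brackets to zero gives the nullclines P + 0.336Q = 209 and 0.729P + Q = 606.
Substituting Q = 606 - 0.729P into the first: P(1 - 0.336·0.729) = 209 - 0.336·606.
So P* = 5.38/0.755 = 7.13, and then Q* = 606 - 0.729·7.13 = 601.

P* ≈ 7.13, Q* ≈ 601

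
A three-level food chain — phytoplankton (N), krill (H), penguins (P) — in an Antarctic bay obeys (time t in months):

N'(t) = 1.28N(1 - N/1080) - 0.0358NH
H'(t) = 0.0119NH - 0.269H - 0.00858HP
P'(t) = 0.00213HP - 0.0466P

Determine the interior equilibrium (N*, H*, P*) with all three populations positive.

N* ≈ 419, H* ≈ 21.9, P* ≈ 550

From dP/dt = 0: 0.00213H* = 0.0466, so H* = 21.9.
From dN/dt = 0: 1.28(1 - N*/1080) = 0.0358·21.9, giving N* = 1080·(1 - 0.612) = 419.
From dH/dt = 0: 0.0119·419 - 0.269 = 0.00858P*, so P* = 4.72/0.00858 = 550.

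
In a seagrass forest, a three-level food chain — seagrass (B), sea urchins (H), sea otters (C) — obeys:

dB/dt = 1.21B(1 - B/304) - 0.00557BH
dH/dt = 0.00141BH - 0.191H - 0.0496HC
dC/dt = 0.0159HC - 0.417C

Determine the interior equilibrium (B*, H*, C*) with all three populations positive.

From dC/dt = 0: 0.0159H* = 0.417, so H* = 26.2.
From dB/dt = 0: 1.21(1 - B*/304) = 0.00557·26.2, giving B* = 304·(1 - 0.121) = 267.
From dH/dt = 0: 0.00141·267 - 0.191 = 0.0496C*, so C* = 0.186/0.0496 = 3.75.

B* ≈ 267, H* ≈ 26.2, C* ≈ 3.75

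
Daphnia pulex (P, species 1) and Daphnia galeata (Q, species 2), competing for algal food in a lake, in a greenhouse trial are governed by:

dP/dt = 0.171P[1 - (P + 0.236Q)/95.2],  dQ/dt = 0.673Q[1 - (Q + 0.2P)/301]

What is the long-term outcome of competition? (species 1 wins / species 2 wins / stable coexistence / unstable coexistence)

Compare the nullcline intercepts: K1/α12 = 95.2/0.236 = 403 > K2 = 301; K2/α21 = 301/0.2 = 1500 > K1 = 95.2.
Since both inequalities hold, each species can invade when rare, so the interior equilibrium is stable.

stable coexistence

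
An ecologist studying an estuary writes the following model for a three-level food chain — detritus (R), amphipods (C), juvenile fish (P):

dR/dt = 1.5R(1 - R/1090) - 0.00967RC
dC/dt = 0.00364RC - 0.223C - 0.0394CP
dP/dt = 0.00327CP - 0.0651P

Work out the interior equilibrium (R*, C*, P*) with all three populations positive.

R* ≈ 950, C* ≈ 19.9, P* ≈ 82.1

From dP/dt = 0: 0.00327C* = 0.0651, so C* = 19.9.
From dR/dt = 0: 1.5(1 - R*/1090) = 0.00967·19.9, giving R* = 1090·(1 - 0.128) = 950.
From dC/dt = 0: 0.00364·950 - 0.223 = 0.0394P*, so P* = 3.24/0.0394 = 82.1.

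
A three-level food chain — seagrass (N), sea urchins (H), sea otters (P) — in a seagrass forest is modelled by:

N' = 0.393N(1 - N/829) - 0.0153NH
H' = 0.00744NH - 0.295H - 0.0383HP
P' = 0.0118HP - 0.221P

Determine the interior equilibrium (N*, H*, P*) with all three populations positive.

N* ≈ 225, H* ≈ 18.7, P* ≈ 35.9

From dP/dt = 0: 0.0118H* = 0.221, so H* = 18.7.
From dN/dt = 0: 0.393(1 - N*/829) = 0.0153·18.7, giving N* = 829·(1 - 0.729) = 225.
From dH/dt = 0: 0.00744·225 - 0.295 = 0.0383P*, so P* = 1.38/0.0383 = 35.9.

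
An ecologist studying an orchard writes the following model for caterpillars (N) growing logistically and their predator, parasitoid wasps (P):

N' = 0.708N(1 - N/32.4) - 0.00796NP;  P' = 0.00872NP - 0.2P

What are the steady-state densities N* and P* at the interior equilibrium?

N* ≈ 22.9, P* ≈ 26

From dP/dt = 0 with P > 0: 0.00872N* = 0.2, so N* = 22.9.
Substitute into dN/dt = 0: 0.708(1 - 22.9/32.4) = 0.00796P*.
The bracket is 0.292, giving P* = 0.207/0.00796 = 26.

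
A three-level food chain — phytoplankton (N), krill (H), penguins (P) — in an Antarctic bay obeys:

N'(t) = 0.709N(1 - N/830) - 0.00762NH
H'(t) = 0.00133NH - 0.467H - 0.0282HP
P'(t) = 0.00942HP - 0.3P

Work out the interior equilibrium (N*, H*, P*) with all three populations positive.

From dP/dt = 0: 0.00942H* = 0.3, so H* = 31.8.
From dN/dt = 0: 0.709(1 - N*/830) = 0.00762·31.8, giving N* = 830·(1 - 0.342) = 546.
From dH/dt = 0: 0.00133·546 - 0.467 = 0.0282P*, so P* = 0.259/0.0282 = 9.19.

N* ≈ 546, H* ≈ 31.8, P* ≈ 9.19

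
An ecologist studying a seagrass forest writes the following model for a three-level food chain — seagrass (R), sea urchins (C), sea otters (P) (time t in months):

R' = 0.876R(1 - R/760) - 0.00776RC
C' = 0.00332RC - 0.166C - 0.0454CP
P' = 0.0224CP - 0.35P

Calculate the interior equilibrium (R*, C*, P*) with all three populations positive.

R* ≈ 655, C* ≈ 15.6, P* ≈ 44.2

From dP/dt = 0: 0.0224C* = 0.35, so C* = 15.6.
From dR/dt = 0: 0.876(1 - R*/760) = 0.00776·15.6, giving R* = 760·(1 - 0.138) = 655.
From dC/dt = 0: 0.00332·655 - 0.166 = 0.0454P*, so P* = 2.01/0.0454 = 44.2.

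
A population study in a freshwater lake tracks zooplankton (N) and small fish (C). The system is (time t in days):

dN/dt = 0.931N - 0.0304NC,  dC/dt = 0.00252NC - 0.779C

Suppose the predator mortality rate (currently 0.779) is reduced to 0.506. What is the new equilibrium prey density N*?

At the interior fixed point, setting dC/dt = 0 with C > 0 fixes N* = (predator death rate)/(NC coefficient) — independent of the other coefficients.
With the change, N* = 0.506/0.00252 = 201; it falls from 309.

N* ≈ 201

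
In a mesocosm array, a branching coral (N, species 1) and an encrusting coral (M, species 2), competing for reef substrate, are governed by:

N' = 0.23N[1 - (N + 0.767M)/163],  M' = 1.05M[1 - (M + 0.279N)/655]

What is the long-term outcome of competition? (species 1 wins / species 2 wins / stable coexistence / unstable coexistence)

Compare the nullcline intercepts: K1/α12 = 163/0.767 = 213 < K2 = 655; K2/α21 = 655/0.279 = 2350 > K1 = 163.
Since the inequalities point opposite ways, species 2 can invade but species 1 cannot.

species 2 excludes species 1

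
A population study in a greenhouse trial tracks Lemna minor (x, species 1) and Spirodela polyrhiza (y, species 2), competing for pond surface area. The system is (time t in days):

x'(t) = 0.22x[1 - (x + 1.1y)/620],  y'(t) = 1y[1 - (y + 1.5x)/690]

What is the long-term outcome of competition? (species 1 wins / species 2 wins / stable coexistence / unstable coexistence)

unstable coexistence (outcome depends on initial conditions)

Compare the nullcline intercepts: K1/α12 = 620/1.1 = 564 < K2 = 690; K2/α21 = 690/1.5 = 460 < K1 = 620.
Since both are reversed, neither can invade when rare; the interior point is a saddle.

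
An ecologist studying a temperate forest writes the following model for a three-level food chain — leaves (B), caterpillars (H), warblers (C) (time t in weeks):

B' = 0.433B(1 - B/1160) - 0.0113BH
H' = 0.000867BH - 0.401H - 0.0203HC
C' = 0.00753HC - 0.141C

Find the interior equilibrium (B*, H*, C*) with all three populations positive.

From dC/dt = 0: 0.00753H* = 0.141, so H* = 18.7.
From dB/dt = 0: 0.433(1 - B*/1160) = 0.0113·18.7, giving B* = 1160·(1 - 0.489) = 593.
From dH/dt = 0: 0.000867·593 - 0.401 = 0.0203C*, so C* = 0.113/0.0203 = 5.58.

B* ≈ 593, H* ≈ 18.7, C* ≈ 5.58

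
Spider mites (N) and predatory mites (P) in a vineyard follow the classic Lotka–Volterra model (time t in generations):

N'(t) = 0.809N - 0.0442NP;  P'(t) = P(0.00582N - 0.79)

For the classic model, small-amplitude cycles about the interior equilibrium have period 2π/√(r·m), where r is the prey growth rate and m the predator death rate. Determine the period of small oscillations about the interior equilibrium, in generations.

T ≈ 7.86 generations

Here r = 0.809 and m = 0.79, so r·m = 0.639.
ω = √0.639 = 0.799 per generation, hence T = 2π/ω ≈ 7.86 generations.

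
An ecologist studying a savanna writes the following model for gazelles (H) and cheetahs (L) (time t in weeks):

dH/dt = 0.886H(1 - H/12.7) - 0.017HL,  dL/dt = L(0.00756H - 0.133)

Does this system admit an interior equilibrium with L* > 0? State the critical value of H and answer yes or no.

Threshold H = 17.6; K < 17.6, so no, the predator goes extinct.

The predator equation gives dL/dt > 0 only when H > 0.133/0.00756 = 17.6.
Without the predator, H → K = 12.7. Since 12.7 < 17.6, the predator cannot invade.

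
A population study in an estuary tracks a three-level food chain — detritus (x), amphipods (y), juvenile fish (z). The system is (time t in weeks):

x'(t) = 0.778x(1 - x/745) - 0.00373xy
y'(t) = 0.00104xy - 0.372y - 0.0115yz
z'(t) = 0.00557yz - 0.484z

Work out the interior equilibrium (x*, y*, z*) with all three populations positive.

x* ≈ 435, y* ≈ 86.9, z* ≈ 6.96

From dz/dt = 0: 0.00557y* = 0.484, so y* = 86.9.
From dx/dt = 0: 0.778(1 - x*/745) = 0.00373·86.9, giving x* = 745·(1 - 0.417) = 435.
From dy/dt = 0: 0.00104·435 - 0.372 = 0.0115z*, so z* = 0.08/0.0115 = 6.96.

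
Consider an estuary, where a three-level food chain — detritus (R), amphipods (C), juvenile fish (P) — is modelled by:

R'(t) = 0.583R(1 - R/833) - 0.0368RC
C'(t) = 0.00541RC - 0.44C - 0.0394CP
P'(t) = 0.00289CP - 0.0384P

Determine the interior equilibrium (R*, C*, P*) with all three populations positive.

R* ≈ 134, C* ≈ 13.3, P* ≈ 7.28

From dP/dt = 0: 0.00289C* = 0.0384, so C* = 13.3.
From dR/dt = 0: 0.583(1 - R*/833) = 0.0368·13.3, giving R* = 833·(1 - 0.839) = 134.
From dC/dt = 0: 0.00541·134 - 0.44 = 0.0394P*, so P* = 0.287/0.0394 = 7.28.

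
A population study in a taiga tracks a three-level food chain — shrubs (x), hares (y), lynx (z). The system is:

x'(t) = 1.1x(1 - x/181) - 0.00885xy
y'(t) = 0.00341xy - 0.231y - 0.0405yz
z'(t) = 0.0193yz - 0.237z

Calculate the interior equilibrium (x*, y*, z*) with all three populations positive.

x* ≈ 163, y* ≈ 12.3, z* ≈ 8.03

From dz/dt = 0: 0.0193y* = 0.237, so y* = 12.3.
From dx/dt = 0: 1.1(1 - x*/181) = 0.00885·12.3, giving x* = 181·(1 - 0.0988) = 163.
From dy/dt = 0: 0.00341·163 - 0.231 = 0.0405z*, so z* = 0.325/0.0405 = 8.03.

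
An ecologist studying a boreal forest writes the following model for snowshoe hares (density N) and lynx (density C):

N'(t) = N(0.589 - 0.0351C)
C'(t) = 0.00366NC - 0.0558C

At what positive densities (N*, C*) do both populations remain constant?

N* ≈ 15.2, C* ≈ 16.8

Set dC/dt = 0 with C > 0: 0.00366N - 0.0558 = 0, so N* = 0.0558/0.00366 = 15.2.
Set dN/dt = 0 with N > 0: 0.589 - 0.0351C = 0, so C* = 0.589/0.0351 = 16.8.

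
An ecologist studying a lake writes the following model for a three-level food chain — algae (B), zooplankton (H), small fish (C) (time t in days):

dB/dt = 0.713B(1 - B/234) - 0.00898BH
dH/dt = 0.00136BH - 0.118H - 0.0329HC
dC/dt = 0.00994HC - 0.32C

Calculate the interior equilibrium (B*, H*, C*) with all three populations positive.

B* ≈ 139, H* ≈ 32.2, C* ≈ 2.16

From dC/dt = 0: 0.00994H* = 0.32, so H* = 32.2.
From dB/dt = 0: 0.713(1 - B*/234) = 0.00898·32.2, giving B* = 234·(1 - 0.405) = 139.
From dH/dt = 0: 0.00136·139 - 0.118 = 0.0329C*, so C* = 0.0712/0.0329 = 2.16.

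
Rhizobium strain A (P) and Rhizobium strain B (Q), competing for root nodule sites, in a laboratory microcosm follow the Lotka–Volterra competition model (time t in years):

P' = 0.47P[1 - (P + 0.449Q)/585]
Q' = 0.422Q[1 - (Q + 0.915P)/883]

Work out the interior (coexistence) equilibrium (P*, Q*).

P* ≈ 320, Q* ≈ 590

Setting both brackets to zero gives the nullclines P + 0.449Q = 585 and 0.915P + Q = 883.
Substituting Q = 883 - 0.915P into the first: P(1 - 0.449·0.915) = 585 - 0.449·883.
So P* = 189/0.589 = 320, and then Q* = 883 - 0.915·320 = 590.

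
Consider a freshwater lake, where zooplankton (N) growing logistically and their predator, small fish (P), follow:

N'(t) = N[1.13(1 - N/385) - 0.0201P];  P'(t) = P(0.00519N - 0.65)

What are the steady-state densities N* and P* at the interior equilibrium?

N* ≈ 125, P* ≈ 37.9

From dP/dt = 0 with P > 0: 0.00519N* = 0.65, so N* = 125.
Substitute into dN/dt = 0: 1.13(1 - 125/385) = 0.0201P*.
The bracket is 0.675, giving P* = 0.762/0.0201 = 37.9.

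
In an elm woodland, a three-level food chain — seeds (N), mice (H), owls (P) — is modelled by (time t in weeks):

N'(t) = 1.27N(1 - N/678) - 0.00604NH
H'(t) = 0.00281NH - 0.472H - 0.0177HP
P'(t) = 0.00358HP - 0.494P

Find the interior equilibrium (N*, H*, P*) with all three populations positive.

N* ≈ 233, H* ≈ 138, P* ≈ 10.3

From dP/dt = 0: 0.00358H* = 0.494, so H* = 138.
From dN/dt = 0: 1.27(1 - N*/678) = 0.00604·138, giving N* = 678·(1 - 0.656) = 233.
From dH/dt = 0: 0.00281·233 - 0.472 = 0.0177P*, so P* = 0.183/0.0177 = 10.3.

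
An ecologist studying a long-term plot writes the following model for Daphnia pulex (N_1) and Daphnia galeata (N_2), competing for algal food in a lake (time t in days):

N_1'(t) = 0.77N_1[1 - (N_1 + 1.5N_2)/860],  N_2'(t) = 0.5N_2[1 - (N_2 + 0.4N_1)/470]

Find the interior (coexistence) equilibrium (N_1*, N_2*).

Setting both brackets to zero gives the nullclines N_1 + 1.5N_2 = 860 and 0.4N_1 + N_2 = 470.
Substituting N_2 = 470 - 0.4N_1 into the first: N_1(1 - 1.5·0.4) = 860 - 1.5·470.
So N_1* = 155/0.4 = 388, and then N_2* = 470 - 0.4·388 = 315.

N_1* ≈ 388, N_2* ≈ 315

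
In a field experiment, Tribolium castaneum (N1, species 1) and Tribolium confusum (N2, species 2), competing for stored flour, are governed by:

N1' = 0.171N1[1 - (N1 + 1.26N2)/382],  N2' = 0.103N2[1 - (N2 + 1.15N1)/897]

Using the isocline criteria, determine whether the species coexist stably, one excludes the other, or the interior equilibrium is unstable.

Compare the nullcline intercepts: K1/α12 = 382/1.26 = 303 < K2 = 897; K2/α21 = 897/1.15 = 780 > K1 = 382.
Since the inequalities point opposite ways, species 2 can invade but species 1 cannot.

species 2 excludes species 1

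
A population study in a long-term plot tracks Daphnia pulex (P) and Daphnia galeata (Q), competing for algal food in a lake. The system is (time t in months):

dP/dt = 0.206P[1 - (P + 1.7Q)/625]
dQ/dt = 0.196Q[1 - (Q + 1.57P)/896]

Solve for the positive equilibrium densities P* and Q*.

Setting both brackets to zero gives the nullclines P + 1.7Q = 625 and 1.57P + Q = 896.
Substituting Q = 896 - 1.57P into the first: P(1 - 1.7·1.57) = 625 - 1.7·896.
So P* = -898/-1.67 = 538, and then Q* = 896 - 1.57·538 = 51.1.

P* ≈ 538, Q* ≈ 51.1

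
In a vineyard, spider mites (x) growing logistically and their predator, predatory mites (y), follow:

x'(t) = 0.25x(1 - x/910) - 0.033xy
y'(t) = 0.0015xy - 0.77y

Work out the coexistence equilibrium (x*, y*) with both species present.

From dy/dt = 0 with y > 0: 0.0015x* = 0.77, so x* = 513.
Substitute into dx/dt = 0: 0.25(1 - 513/910) = 0.033y*.
The bracket is 0.436, giving y* = 0.109/0.033 = 3.3.

x* ≈ 513, y* ≈ 3.3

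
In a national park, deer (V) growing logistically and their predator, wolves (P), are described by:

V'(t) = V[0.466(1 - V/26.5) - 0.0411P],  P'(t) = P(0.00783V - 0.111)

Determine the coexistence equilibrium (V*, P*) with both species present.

V* ≈ 14.2, P* ≈ 5.27

From dP/dt = 0 with P > 0: 0.00783V* = 0.111, so V* = 14.2.
Substitute into dV/dt = 0: 0.466(1 - 14.2/26.5) = 0.0411P*.
The bracket is 0.465, giving P* = 0.217/0.0411 = 5.27.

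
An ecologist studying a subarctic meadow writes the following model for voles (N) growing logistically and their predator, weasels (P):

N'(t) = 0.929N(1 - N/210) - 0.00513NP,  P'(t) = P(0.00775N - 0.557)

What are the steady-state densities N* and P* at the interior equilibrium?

N* ≈ 71.9, P* ≈ 119

From dP/dt = 0 with P > 0: 0.00775N* = 0.557, so N* = 71.9.
Substitute into dN/dt = 0: 0.929(1 - 71.9/210) = 0.00513P*.
The bracket is 0.658, giving P* = 0.611/0.00513 = 119.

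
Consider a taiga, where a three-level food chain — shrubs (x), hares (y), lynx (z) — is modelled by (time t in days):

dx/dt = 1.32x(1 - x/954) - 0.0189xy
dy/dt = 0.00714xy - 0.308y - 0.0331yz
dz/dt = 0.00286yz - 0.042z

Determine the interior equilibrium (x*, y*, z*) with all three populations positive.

x* ≈ 753, y* ≈ 14.7, z* ≈ 153

From dz/dt = 0: 0.00286y* = 0.042, so y* = 14.7.
From dx/dt = 0: 1.32(1 - x*/954) = 0.0189·14.7, giving x* = 954·(1 - 0.21) = 753.
From dy/dt = 0: 0.00714·753 - 0.308 = 0.0331z*, so z* = 5.07/0.0331 = 153.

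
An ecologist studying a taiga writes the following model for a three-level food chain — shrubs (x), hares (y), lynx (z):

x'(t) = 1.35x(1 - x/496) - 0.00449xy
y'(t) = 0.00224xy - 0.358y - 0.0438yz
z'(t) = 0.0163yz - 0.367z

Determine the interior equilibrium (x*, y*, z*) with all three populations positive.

From dz/dt = 0: 0.0163y* = 0.367, so y* = 22.5.
From dx/dt = 0: 1.35(1 - x*/496) = 0.00449·22.5, giving x* = 496·(1 - 0.0749) = 459.
From dy/dt = 0: 0.00224·459 - 0.358 = 0.0438z*, so z* = 0.67/0.0438 = 15.3.

x* ≈ 459, y* ≈ 22.5, z* ≈ 15.3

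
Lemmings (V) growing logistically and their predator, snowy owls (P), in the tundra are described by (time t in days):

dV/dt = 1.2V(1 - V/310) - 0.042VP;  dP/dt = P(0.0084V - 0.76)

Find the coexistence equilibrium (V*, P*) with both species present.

V* ≈ 90.5, P* ≈ 20.2

From dP/dt = 0 with P > 0: 0.0084V* = 0.76, so V* = 90.5.
Substitute into dV/dt = 0: 1.2(1 - 90.5/310) = 0.042P*.
The bracket is 0.708, giving P* = 0.85/0.042 = 20.2.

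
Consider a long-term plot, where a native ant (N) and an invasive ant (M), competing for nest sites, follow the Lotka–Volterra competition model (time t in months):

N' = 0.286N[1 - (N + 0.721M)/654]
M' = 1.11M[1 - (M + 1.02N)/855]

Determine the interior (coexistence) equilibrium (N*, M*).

Setting both brackets to zero gives the nullclines N + 0.721M = 654 and 1.02N + M = 855.
Substituting M = 855 - 1.02N into the first: N(1 - 0.721·1.02) = 654 - 0.721·855.
So N* = 37.5/0.265 = 142, and then M* = 855 - 1.02·142 = 710.

N* ≈ 142, M* ≈ 710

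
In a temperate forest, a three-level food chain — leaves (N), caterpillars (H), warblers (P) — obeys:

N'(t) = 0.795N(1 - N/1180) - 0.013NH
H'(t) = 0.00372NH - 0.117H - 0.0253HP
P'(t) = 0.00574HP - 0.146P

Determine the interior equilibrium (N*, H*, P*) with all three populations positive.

N* ≈ 689, H* ≈ 25.4, P* ≈ 96.7

From dP/dt = 0: 0.00574H* = 0.146, so H* = 25.4.
From dN/dt = 0: 0.795(1 - N*/1180) = 0.013·25.4, giving N* = 1180·(1 - 0.416) = 689.
From dH/dt = 0: 0.00372·689 - 0.117 = 0.0253P*, so P* = 2.45/0.0253 = 96.7.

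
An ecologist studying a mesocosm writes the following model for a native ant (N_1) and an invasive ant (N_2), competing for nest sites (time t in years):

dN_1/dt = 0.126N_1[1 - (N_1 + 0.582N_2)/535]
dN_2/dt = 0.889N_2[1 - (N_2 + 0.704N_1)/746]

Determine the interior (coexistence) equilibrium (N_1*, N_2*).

N_1* ≈ 171, N_2* ≈ 626

Setting both brackets to zero gives the nullclines N_1 + 0.582N_2 = 535 and 0.704N_1 + N_2 = 746.
Substituting N_2 = 746 - 0.704N_1 into the first: N_1(1 - 0.582·0.704) = 535 - 0.582·746.
So N_1* = 101/0.59 = 171, and then N_2* = 746 - 0.704·171 = 626.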